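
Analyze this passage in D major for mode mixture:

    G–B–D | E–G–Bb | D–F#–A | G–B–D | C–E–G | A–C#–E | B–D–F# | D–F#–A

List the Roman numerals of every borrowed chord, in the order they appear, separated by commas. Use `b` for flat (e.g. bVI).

D major has the diatonic set D, Em, F#m, G, A, Bm, C#dim. Of the given chords, G–B–D = G, D–F#–A = D, A–C#–E = A and B–D–F# = Bm are diatonic. E–G–Bb is not: scale degree 2 in D major carries Em (ii). In D minor the chord on that degree is Edim, so here it functions as ii°, borrowed from the parallel minor. But C–E–G is foreign: the diatonic vii° on degree 7 is C#dim, whereas C comes from D minor. It is labeled bVII.

ii°, bVII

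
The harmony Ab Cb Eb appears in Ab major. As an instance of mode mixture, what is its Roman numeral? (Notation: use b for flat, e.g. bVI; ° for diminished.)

i

Ab is scale degree 1 in Ab major. Diatonically Ab major has Ab (I) on that degree; Ab–Cb–Eb is instead the minor chord native to Ab minor, so it takes the label i.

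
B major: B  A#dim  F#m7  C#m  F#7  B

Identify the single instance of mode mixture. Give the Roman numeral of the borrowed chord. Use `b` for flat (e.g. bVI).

The diatonic triads in B major are B, C#m, D#m, E, F#, G#m, A#dim. Of the given chords, B, A#dim, C#m and F#7 are diatonic. But F#m7 (F#–A–C#–E) is foreign: the diatonic V on degree 5 is F#, whereas F#m7 comes from B minor. It is labeled v7.

v7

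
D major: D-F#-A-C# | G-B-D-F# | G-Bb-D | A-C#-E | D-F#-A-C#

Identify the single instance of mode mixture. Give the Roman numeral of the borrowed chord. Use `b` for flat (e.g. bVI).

The diatonic triads in D major are D, Em, F#m, G, A, Bm, C#dim. D–F#–A–C# = Dmaj7, G–B–D–F# = Gmaj7 and A–C#–E = A all belong to that set. G–Bb–D doesn't fit — on degree 4 D major would have G (IV). Gm is the degree-4 chord of D minor, so it is the borrowed iv.

iv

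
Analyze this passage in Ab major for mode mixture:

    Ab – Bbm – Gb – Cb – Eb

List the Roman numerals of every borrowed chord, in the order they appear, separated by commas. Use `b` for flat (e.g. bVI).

bVII, bIII

The diatonic triads in Ab major are Ab, Bbm, Cm, Db, Eb, Fm, Gdim. Ab, Bbm and Eb are all diatonic. Gb (Gb–Bb–Db) doesn't fit — on degree 7 Ab major would have Gdim (vii°). Gb is the degree-7 chord of Ab minor, so it is the borrowed bVII. Cb (Cb–Eb–Gb) doesn't fit — on degree 3 Ab major would have Cm (iii). Cb is the degree-3 chord of Ab minor, so it is the borrowed bIII.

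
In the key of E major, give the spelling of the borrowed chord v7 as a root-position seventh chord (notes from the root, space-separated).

The root, B, is scale degree 5 — the same note in E major and E minor; only the chord quality changes. Building the minor-seventh chord from the parallel minor on B: B–D–F#–A.

B D F# A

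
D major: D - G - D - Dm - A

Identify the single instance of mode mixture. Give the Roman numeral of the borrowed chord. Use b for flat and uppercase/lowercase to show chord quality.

i

D major has the diatonic set D, Em, F#m, G, A, Bm, C#dim. D, G and A are all diatonic. But Dm (D–F–A) is foreign: the diatonic I on degree 1 is D, whereas Dm comes from D minor. It is labeled i.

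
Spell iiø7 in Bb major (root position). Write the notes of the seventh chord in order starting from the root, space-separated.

iiø7 is built on scale degree 2, which is C in both Bb major and its parallel. Building the half-diminished-seventh chord from the parallel minor on C: C–Eb–Gb–Bb.

C Eb Gb Bb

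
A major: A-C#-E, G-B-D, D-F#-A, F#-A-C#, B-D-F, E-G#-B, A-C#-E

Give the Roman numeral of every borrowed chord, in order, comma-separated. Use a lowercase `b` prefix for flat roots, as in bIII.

In A major the diatonic chords are A, Bm, C#m, D, E, F#m, G#dim. Of the given chords, A–C#–E = A, D–F#–A = D, F#–A–C# = F#m and E–G#–B = E are diatonic. But G–B–D is foreign: the diatonic vii° on degree 7 is G#dim, whereas G comes from A minor. It is labeled bVII. B–D–F doesn't fit — on degree 2 A major would have Bm (ii). Bdim is the degree-2 chord of A minor, so it is the borrowed ii°.

bVII, ii°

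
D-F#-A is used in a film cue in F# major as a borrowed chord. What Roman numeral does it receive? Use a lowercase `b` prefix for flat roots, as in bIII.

The root D is the lowered 6th scale degree — diatonically F# major has D# there. Diatonically F# major has D#m (vi) on that degree; D–F#–A is instead the major chord native to F# minor, so it takes the label bVI.

bVI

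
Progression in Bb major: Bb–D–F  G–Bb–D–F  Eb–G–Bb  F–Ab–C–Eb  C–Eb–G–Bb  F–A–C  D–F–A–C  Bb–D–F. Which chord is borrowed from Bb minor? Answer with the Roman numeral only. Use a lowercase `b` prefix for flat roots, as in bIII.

v7

Bb major has the diatonic set Bb, Cm, Dm, Eb, F, Gm, Adim. Bb–D–F = Bb, G–Bb–D–F = Gm7, Eb–G–Bb = Eb, C–Eb–G–Bb = Cm7, F–A–C = F and D–F–A–C = Dm7 are all diatonic. But F–Ab–C–Eb is foreign: the diatonic V on degree 5 is F, whereas Fm7 comes from Bb minor. It is labeled v7.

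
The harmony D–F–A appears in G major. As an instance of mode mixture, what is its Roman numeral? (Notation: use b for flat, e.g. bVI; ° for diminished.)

D is scale degree 5 in G major. Diatonically G major has D (V) on that degree; D–F–A is instead the minor chord native to G minor, so it takes the label v.

v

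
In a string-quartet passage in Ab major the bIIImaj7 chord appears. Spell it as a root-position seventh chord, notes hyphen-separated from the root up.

Cb-Eb-Gb-Bb

bIIImaj7 is built on the lowered scale degree 3. In Ab major degree 3 is C; lowered it becomes Cb. In Ab minor the chord on Cb is Cb–Eb–Gb–Bb.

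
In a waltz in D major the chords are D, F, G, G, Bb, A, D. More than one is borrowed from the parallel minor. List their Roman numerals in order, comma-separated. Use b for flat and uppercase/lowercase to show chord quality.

The diatonic triads in D major are D, Em, F#m, G, A, Bm, C#dim. Of the given chords, D, G and A are diatonic. But F (F–A–C) is foreign: the diatonic iii on degree 3 is F#m, whereas F comes from D minor. It is labeled bIII. Bb (Bb–D–F) is not: scale degree 6 in D major carries Bm (vi). In D minor the chord on that degree is Bb, so here it functions as bVI, borrowed from the parallel minor.

bIII, bVI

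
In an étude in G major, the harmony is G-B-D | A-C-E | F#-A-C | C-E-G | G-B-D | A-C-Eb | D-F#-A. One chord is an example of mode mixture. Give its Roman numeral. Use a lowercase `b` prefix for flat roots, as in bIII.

The diatonic triads in G major are G, Am, Bm, C, D, Em, F#dim. Of the given chords, G–B–D = G, A–C–E = Am, F#–A–C = F#dim, C–E–G = C and D–F#–A = D are diatonic. But A–C–Eb is foreign: the diatonic ii on degree 2 is Am, whereas Adim comes from G minor. It is labeled ii°.

ii°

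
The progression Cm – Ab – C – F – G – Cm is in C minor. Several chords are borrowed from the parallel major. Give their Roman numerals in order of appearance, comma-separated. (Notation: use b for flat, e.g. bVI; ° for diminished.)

I, IV

In C minor (with V from harmonic minor) the diatonic chords are Cm, Ddim, Eb, Fm, G, Ab, Bb. Cm, Ab and G are all diatonic. But C (C–E–G) is foreign: the diatonic i on degree 1 is Cm, whereas C comes from C major. It is labeled I. F (F–A–C) doesn't fit — on degree 4 C minor would have Fm (iv). F is the degree-4 chord of C major, so it is the borrowed IV.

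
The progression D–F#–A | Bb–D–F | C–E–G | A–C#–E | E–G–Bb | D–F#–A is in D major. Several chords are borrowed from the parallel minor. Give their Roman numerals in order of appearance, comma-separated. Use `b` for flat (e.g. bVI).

bVI, bVII, ii°

The diatonic triads in D major are D, Em, F#m, G, A, Bm, C#dim. D–F#–A = D and A–C#–E = A both belong to that set. Bb–D–F is not: scale degree 6 in D major carries Bm (vi). In D minor the chord on that degree is Bb, so here it functions as bVI, borrowed from the parallel minor. But C–E–G is foreign: the diatonic vii° on degree 7 is C#dim, whereas C comes from D minor. It is labeled bVII. E–G–Bb doesn't fit — on degree 2 D major would have Em (ii). Edim is the degree-2 chord of D minor, so it is the borrowed ii°.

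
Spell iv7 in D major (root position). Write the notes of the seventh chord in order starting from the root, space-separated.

iv7 is built on scale degree 4, which is G in both D major and its parallel. Building the minor-seventh chord from the parallel minor on G: G–Bb–D–F.

G Bb D F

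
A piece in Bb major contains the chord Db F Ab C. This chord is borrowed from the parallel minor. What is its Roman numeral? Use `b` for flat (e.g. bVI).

bIIImaj7

Db is the lowered form of scale degree 3 in Bb major (the diatonic degree 3 is D). Db–F–Ab–C is a major-seventh chord — the form found in Bb minor, not the diatonic iii (Dm). Borrowed into Bb major it is written bIIImaj7.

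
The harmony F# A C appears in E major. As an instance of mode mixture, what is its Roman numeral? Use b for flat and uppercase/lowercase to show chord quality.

The root F# is the diatonic 2nd degree of E major; the borrowing shows in the chord quality. F#–A–C is a diminished chord — the form found in E minor, not the diatonic ii (F#m). Borrowed into E major it is written ii°.

ii°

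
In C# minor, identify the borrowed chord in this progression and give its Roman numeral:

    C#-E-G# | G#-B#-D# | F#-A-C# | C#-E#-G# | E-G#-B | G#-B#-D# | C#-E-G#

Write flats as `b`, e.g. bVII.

The diatonic triads in C# minor (with V from harmonic minor) are C#m, D#dim, E, F#m, G#, A, B. Of the given chords, C#–E–G# = C#m, G#–B#–D# = G#, F#–A–C# = F#m and E–G#–B = E are diatonic. C#–E#–G# is not: scale degree 1 in C# minor carries C#m (i). In C# major the chord on that degree is C#, so here it functions as I, borrowed from the parallel major.

I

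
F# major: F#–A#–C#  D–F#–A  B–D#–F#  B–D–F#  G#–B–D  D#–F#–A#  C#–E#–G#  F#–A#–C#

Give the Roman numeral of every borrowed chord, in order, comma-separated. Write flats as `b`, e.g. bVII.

bVI, iv, ii°

The diatonic triads in F# major are F#, G#m, A#m, B, C#, D#m, E#dim. Of the given chords, F#–A#–C# = F#, B–D#–F# = B, D#–F#–A# = D#m and C#–E#–G# = C# are diatonic. D–F#–A doesn't fit — on degree 6 F# major would have D#m (vi). D is the degree-6 chord of F# minor, so it is the borrowed bVI. But B–D–F# is foreign: the diatonic IV on degree 4 is B, whereas Bm comes from F# minor. It is labeled iv. G#–B–D is not: scale degree 2 in F# major carries G#m (ii). In F# minor the chord on that degree is G#dim, so here it functions as ii°, borrowed from the parallel minor.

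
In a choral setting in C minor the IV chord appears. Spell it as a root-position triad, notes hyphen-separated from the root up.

F-A-C

The root, F, is scale degree 4 — the same note in C minor and C major; only the chord quality changes. Stacking thirds in C major on F gives F–A–C.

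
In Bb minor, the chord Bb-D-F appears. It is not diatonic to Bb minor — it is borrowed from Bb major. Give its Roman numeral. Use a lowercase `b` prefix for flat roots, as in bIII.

Bb is scale degree 1 in Bb minor. Bb–D–F is a major chord — the form found in Bb major, not the diatonic i (Bbm). Borrowed into Bb minor it is written I.

I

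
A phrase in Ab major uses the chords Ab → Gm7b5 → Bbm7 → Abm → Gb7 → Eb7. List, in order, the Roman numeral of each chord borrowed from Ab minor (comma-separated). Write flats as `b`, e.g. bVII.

i, bVII7

In Ab major the diatonic chords are Ab, Bbm, Cm, Db, Eb, Fm, Gdim. Ab, Gm7b5, Bbm7 and Eb7 all belong to that set. Abm (Ab–Cb–Eb) is not: scale degree 1 in Ab major carries Ab (I). In Ab minor the chord on that degree is Abm, so here it functions as i, borrowed from the parallel minor. But Gb7 (Gb–Bb–Db–Fb) is foreign: the diatonic vii° on degree 7 is Gdim, whereas Gb7 comes from Ab minor. It is labeled bVII7.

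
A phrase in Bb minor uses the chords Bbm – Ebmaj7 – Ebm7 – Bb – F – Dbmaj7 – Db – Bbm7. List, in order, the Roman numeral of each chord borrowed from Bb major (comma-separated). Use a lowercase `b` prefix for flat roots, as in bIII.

IVmaj7, I

The diatonic triads in Bb minor (with V from harmonic minor) are Bbm, Cdim, Db, Ebm, F, Gb, Ab. Bbm, Ebm7, F, Dbmaj7, Db and Bbm7 are all diatonic. Ebmaj7 (Eb–G–Bb–D) is not: scale degree 4 in Bb minor carries Ebm (iv). In Bb major the chord on that degree is Ebmaj7, so here it functions as IVmaj7, borrowed from the parallel major. Bb (Bb–D–F) is not: scale degree 1 in Bb minor carries Bbm (i). In Bb major the chord on that degree is Bb, so here it functions as I, borrowed from the parallel major.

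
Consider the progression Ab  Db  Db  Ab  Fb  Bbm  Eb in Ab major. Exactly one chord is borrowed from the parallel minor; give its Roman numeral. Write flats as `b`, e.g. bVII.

bVI

In Ab major the diatonic chords are Ab, Bbm, Cm, Db, Eb, Fm, Gdim. Ab, Db, Bbm and Eb all belong to that set. Fb (Fb–Ab–Cb) is not: scale degree 6 in Ab major carries Fm (vi). In Ab minor the chord on that degree is Fb, so here it functions as bVI, borrowed from the parallel minor.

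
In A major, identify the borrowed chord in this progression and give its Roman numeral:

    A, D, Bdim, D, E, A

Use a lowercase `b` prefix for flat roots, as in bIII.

ii°

In A major the diatonic chords are A, Bm, C#m, D, E, F#m, G#dim. A, D and E are all diatonic. Bdim (B–D–F) doesn't fit — on degree 2 A major would have Bm (ii). Bdim is the degree-2 chord of A minor, so it is the borrowed ii°.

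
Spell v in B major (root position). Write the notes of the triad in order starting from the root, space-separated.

v is built on scale degree 5, which is F# in both B major and its parallel. Stacking thirds in B minor on F# gives F#–A–C#.

F# A C#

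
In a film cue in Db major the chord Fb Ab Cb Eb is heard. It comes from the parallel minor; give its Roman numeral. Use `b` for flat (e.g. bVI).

The root Fb is the lowered 3rd scale degree — diatonically Db major has F there. Fb–Ab–Cb–Eb is a major-seventh chord — the form found in Db minor, not the diatonic iii (Fm). Borrowed into Db major it is written bIIImaj7.

bIIImaj7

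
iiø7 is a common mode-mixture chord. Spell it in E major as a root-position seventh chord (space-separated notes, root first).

F# A C E

iiø7 is built on scale degree 2, which is F# in both E major and its parallel. In E minor the chord on F# is F#–A–C–E.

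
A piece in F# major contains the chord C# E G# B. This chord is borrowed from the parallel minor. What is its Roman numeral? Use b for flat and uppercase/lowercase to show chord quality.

v7

The root C# is the diatonic 5th degree of F# major; the borrowing shows in the chord quality. C#–E–G#–B is a minor-seventh chord — the form found in F# minor, not the diatonic V (C#). Borrowed into F# major it is written v7.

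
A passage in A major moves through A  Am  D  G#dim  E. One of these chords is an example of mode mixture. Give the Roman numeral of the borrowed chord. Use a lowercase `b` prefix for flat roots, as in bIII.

In A major the diatonic chords are A, Bm, C#m, D, E, F#m, G#dim. Of the given chords, A, D, G#dim and E are diatonic. But Am (A–C–E) is foreign: the diatonic I on degree 1 is A, whereas Am comes from A minor. It is labeled i.

i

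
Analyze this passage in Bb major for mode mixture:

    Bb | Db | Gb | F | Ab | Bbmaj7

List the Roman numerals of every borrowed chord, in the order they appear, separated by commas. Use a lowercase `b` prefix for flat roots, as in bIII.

bIII, bVI, bVII

The diatonic triads in Bb major are Bb, Cm, Dm, Eb, F, Gm, Adim. Of the given chords, Bb, F and Bbmaj7 are diatonic. But Db (Db–F–Ab) is foreign: the diatonic iii on degree 3 is Dm, whereas Db comes from Bb minor. It is labeled bIII. But Gb (Gb–Bb–Db) is foreign: the diatonic vi on degree 6 is Gm, whereas Gb comes from Bb minor. It is labeled bVI. But Ab (Ab–C–Eb) is foreign: the diatonic vii° on degree 7 is Adim, whereas Ab comes from Bb minor. It is labeled bVII.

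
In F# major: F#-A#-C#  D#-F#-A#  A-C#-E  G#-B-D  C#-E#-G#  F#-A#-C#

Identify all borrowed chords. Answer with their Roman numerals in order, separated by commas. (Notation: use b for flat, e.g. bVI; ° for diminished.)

The diatonic triads in F# major are F#, G#m, A#m, B, C#, D#m, E#dim. Of the given chords, F#–A#–C# = F#, D#–F#–A# = D#m and C#–E#–G# = C# are diatonic. A–C#–E is not: scale degree 3 in F# major carries A#m (iii). In F# minor the chord on that degree is A, so here it functions as bIII, borrowed from the parallel minor. G#–B–D is not: scale degree 2 in F# major carries G#m (ii). In F# minor the chord on that degree is G#dim, so here it functions as ii°, borrowed from the parallel minor.

bIII, ii°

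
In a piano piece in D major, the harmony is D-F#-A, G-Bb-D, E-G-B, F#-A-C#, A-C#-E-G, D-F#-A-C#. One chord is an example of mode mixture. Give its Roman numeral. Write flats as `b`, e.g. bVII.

iv

In D major the diatonic chords are D, Em, F#m, G, A, Bm, C#dim. D–F#–A = D, E–G–B = Em, F#–A–C# = F#m, A–C#–E–G = A7 and D–F#–A–C# = Dmaj7 are all diatonic. G–Bb–D is not: scale degree 4 in D major carries G (IV). In D minor the chord on that degree is Gm, so here it functions as iv, borrowed from the parallel minor.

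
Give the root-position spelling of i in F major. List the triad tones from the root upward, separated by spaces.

The root, F, is scale degree 1 — the same note in F major and F minor; only the chord quality changes. In F minor the chord on F is F–Ab–C.

F Ab C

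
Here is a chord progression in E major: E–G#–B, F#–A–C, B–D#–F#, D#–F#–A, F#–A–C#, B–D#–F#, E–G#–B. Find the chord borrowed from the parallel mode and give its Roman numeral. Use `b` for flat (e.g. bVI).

ii°

E major has the diatonic set E, F#m, G#m, A, B, C#m, D#dim. E–G#–B = E, B–D#–F# = B, D#–F#–A = D#dim and F#–A–C# = F#m are all diatonic. F#–A–C is not: scale degree 2 in E major carries F#m (ii). In E minor the chord on that degree is F#dim, so here it functions as ii°, borrowed from the parallel minor.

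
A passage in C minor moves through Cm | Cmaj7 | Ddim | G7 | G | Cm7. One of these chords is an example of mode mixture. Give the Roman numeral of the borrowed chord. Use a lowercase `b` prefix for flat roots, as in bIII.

The diatonic triads in C minor (with V from harmonic minor) are Cm, Ddim, Eb, Fm, G, Ab, Bb. Cm, Ddim, G7, G and Cm7 are all diatonic. Cmaj7 (C–E–G–B) is not: scale degree 1 in C minor carries Cm (i). In C major the chord on that degree is Cmaj7, so here it functions as Imaj7, borrowed from the parallel major.

Imaj7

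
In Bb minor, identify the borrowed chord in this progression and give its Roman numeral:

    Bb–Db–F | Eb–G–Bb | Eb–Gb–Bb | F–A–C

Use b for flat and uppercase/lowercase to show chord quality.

The diatonic triads in Bb minor (with V from harmonic minor) are Bbm, Cdim, Db, Ebm, F, Gb, Ab. Of the given chords, Bb–Db–F = Bbm, Eb–Gb–Bb = Ebm and F–A–C = F are diatonic. But Eb–G–Bb is foreign: the diatonic iv on degree 4 is Ebm, whereas Eb comes from Bb major. It is labeled IV.

IV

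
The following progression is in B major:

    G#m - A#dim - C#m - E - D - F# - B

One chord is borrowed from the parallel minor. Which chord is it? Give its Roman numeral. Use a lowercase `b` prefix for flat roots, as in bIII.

B major has the diatonic set B, C#m, D#m, E, F#, G#m, A#dim. Of the given chords, G#m, A#dim, C#m, E, F# and B are diatonic. D (D–F#–A) doesn't fit — on degree 3 B major would have D#m (iii). D is the degree-3 chord of B minor, so it is the borrowed bIII.

bIII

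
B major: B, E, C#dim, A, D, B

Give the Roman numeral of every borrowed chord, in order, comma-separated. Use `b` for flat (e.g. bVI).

B major has the diatonic set B, C#m, D#m, E, F#, G#m, A#dim. Of the given chords, B and E are diatonic. C#dim (C#–E–G) is not: scale degree 2 in B major carries C#m (ii). In B minor the chord on that degree is C#dim, so here it functions as ii°, borrowed from the parallel minor. A (A–C#–E) doesn't fit — on degree 7 B major would have A#dim (vii°). A is the degree-7 chord of B minor, so it is the borrowed bVII. D (D–F#–A) doesn't fit — on degree 3 B major would have D#m (iii). D is the degree-3 chord of B minor, so it is the borrowed bIII.

ii°, bVII, bIII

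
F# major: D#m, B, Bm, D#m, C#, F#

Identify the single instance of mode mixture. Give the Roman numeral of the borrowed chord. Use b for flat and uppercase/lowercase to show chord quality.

iv

In F# major the diatonic chords are F#, G#m, A#m, B, C#, D#m, E#dim. Of the given chords, D#m, B, C# and F# are diatonic. But Bm (B–D–F#) is foreign: the diatonic IV on degree 4 is B, whereas Bm comes from F# minor. It is labeled iv.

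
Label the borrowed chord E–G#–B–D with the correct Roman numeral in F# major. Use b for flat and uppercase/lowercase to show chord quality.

In F# major scale degree 7 is E#; E is its lowered form, from F# minor. Diatonically F# major has E#dim (vii°) on that degree; E–G#–B–D is instead the dominant-seventh chord native to F# minor, so it takes the label bVII7.

bVII7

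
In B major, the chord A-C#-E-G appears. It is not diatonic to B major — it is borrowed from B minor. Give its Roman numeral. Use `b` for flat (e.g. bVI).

bVII7

A is the lowered form of scale degree 7 in B major (the diatonic degree 7 is A#). Diatonically B major has A#dim (vii°) on that degree; A–C#–E–G is instead the dominant-seventh chord native to B minor, so it takes the label bVII7.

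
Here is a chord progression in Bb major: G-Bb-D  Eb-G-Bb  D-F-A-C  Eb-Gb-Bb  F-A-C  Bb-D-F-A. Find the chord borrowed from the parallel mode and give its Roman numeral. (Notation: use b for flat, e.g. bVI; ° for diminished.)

iv

The diatonic triads in Bb major are Bb, Cm, Dm, Eb, F, Gm, Adim. G–Bb–D = Gm, Eb–G–Bb = Eb, D–F–A–C = Dm7, F–A–C = F and Bb–D–F–A = Bbmaj7 are all diatonic. Eb–Gb–Bb doesn't fit — on degree 4 Bb major would have Eb (IV). Ebm is the degree-4 chord of Bb minor, so it is the borrowed iv.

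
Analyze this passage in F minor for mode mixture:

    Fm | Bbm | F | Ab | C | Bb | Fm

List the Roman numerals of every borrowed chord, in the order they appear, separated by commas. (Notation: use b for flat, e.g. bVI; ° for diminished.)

I, IV

In F minor (with V from harmonic minor) the diatonic chords are Fm, Gdim, Ab, Bbm, C, Db, Eb. Fm, Bbm, Ab and C are all diatonic. F (F–A–C) doesn't fit — on degree 1 F minor would have Fm (i). F is the degree-1 chord of F major, so it is the borrowed I. Bb (Bb–D–F) doesn't fit — on degree 4 F minor would have Bbm (iv). Bb is the degree-4 chord of F major, so it is the borrowed IV.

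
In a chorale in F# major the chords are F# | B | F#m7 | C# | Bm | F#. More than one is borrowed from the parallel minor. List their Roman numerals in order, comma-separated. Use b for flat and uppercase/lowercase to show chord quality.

The diatonic triads in F# major are F#, G#m, A#m, B, C#, D#m, E#dim. F#, B and C# are all diatonic. F#m7 (F#–A–C#–E) is not: scale degree 1 in F# major carries F# (I). In F# minor the chord on that degree is F#m7, so here it functions as i7, borrowed from the parallel minor. But Bm (B–D–F#) is foreign: the diatonic IV on degree 4 is B, whereas Bm comes from F# minor. It is labeled iv.

i7, iv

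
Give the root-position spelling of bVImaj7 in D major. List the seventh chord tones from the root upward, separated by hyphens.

bVImaj7 is built on the lowered scale degree 6. In D major degree 6 is B; lowered it becomes Bb. Stacking thirds in D minor on Bb gives Bb–D–F–A.

Bb-D-F-A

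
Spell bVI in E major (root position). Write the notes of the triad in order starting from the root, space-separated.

C E G

Scale degree 6 in E major is C#. bVI uses the lowered form, C, taken from E minor. In E minor the chord on C is C–E–G.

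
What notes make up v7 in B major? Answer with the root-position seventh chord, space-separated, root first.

v7 is built on scale degree 5, which is F# in both B major and its parallel. In B minor the chord on F# is F#–A–C#–E.

F# A C# E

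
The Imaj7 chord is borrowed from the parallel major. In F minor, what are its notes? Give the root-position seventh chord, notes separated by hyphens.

F-A-C-E

The root, F, is scale degree 1 — the same note in F minor and F major; only the chord quality changes. In F major the chord on F is F–A–C–E.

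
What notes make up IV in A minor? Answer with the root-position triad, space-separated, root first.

D F# A

The root, D, is scale degree 4 — the same note in A minor and A major; only the chord quality changes. In A major the chord on D is D–F#–A.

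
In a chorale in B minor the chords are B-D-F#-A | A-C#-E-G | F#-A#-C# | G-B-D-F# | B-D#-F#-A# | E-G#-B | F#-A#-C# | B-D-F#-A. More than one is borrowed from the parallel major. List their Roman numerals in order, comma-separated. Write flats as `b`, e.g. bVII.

Imaj7, IV

B minor has the diatonic set Bm, C#dim, D, Em, F#, G, A (with V from harmonic minor). Of the given chords, B–D–F#–A = Bm7, A–C#–E–G = A7, F#–A#–C# = F# and G–B–D–F# = Gmaj7 are diatonic. B–D#–F#–A# is not: scale degree 1 in B minor carries Bm (i). In B major the chord on that degree is Bmaj7, so here it functions as Imaj7, borrowed from the parallel major. E–G#–B is not: scale degree 4 in B minor carries Em (iv). In B major the chord on that degree is E, so here it functions as IV, borrowed from the parallel major.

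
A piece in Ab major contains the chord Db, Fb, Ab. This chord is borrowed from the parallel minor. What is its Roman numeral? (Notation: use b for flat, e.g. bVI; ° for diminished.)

The root Db is the diatonic 4th degree of Ab major; the borrowing shows in the chord quality. Db–Fb–Ab is a minor chord — the form found in Ab minor, not the diatonic IV (Db). Borrowed into Ab major it is written iv.

iv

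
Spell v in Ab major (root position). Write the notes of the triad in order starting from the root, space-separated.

The root, Eb, is scale degree 5 — the same note in Ab major and Ab minor; only the chord quality changes. Stacking thirds in Ab minor on Eb gives Eb–Gb–Bb.

Eb Gb Bb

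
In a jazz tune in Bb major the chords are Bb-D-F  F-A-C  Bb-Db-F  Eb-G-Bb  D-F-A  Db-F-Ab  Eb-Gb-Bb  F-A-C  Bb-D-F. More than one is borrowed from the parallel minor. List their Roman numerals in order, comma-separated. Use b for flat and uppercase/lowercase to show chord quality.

i, bIII, iv

The diatonic triads in Bb major are Bb, Cm, Dm, Eb, F, Gm, Adim. Bb–D–F = Bb, F–A–C = F, Eb–G–Bb = Eb and D–F–A = Dm all belong to that set. Bb–Db–F is not: scale degree 1 in Bb major carries Bb (I). In Bb minor the chord on that degree is Bbm, so here it functions as i, borrowed from the parallel minor. Db–F–Ab doesn't fit — on degree 3 Bb major would have Dm (iii). Db is the degree-3 chord of Bb minor, so it is the borrowed bIII. Eb–Gb–Bb is not: scale degree 4 in Bb major carries Eb (IV). In Bb minor the chord on that degree is Ebm, so here it functions as iv, borrowed from the parallel minor.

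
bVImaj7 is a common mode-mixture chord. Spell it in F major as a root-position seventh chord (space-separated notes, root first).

bVImaj7 is built on the lowered scale degree 6. In F major degree 6 is D; lowered it becomes Db. Stacking thirds in F minor on Db gives Db–F–Ab–C.

Db F Ab C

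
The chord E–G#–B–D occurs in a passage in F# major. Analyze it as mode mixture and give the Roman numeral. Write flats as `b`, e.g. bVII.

E is the lowered form of scale degree 7 in F# major (the diatonic degree 7 is E#). E–G#–B–D is a dominant-seventh chord — the form found in F# minor, not the diatonic vii° (E#dim). Borrowed into F# major it is written bVII7.

bVII7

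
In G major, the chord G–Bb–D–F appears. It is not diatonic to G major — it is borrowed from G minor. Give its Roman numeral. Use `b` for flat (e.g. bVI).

The root G is the diatonic 1st degree of G major; the borrowing shows in the chord quality. Diatonically G major has G (I) on that degree; G–Bb–D–F is instead the minor-seventh chord native to G minor, so it takes the label i7.

i7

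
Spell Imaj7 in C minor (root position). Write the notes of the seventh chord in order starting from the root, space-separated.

C E G B

Imaj7 is built on scale degree 1, which is C in both C minor and its parallel. In C major the chord on C is C–E–G–B.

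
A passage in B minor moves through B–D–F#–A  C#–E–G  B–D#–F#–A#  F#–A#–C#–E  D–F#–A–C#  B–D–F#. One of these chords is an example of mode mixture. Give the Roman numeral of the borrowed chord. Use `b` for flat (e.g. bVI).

In B minor (with V from harmonic minor) the diatonic chords are Bm, C#dim, D, Em, F#, G, A. Of the given chords, B–D–F#–A = Bm7, C#–E–G = C#dim, F#–A#–C#–E = F#7, D–F#–A–C# = Dmaj7 and B–D–F# = Bm are diatonic. B–D#–F#–A# doesn't fit — on degree 1 B minor would have Bm (i). Bmaj7 is the degree-1 chord of B major, so it is the borrowed Imaj7.

Imaj7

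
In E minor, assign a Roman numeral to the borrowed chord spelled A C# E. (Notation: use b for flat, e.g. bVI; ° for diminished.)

IV

A is scale degree 4 in E minor. The diatonic chord on degree 4 would be Am (iv), but A–C#–E is the major chord from E major. As a borrowed chord it is labeled IV.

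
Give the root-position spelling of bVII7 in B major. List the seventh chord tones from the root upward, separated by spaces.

A C# E G

bVII7 is built on the lowered scale degree 7. In B major degree 7 is A#; lowered it becomes A. Stacking thirds in B minor on A gives A–C#–E–G.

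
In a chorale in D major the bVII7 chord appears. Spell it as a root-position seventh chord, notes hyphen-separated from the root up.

C-E-G-Bb

The root of bVII7 is the lowered 7th degree: C# becomes C. In D minor the chord on C is C–E–G–Bb.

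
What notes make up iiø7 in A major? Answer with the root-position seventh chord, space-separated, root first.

iiø7 is built on scale degree 2, which is B in both A major and its parallel. Building the half-diminished-seventh chord from the parallel minor on B: B–D–F–A.

B D F A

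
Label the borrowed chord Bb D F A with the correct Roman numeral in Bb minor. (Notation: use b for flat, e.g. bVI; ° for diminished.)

Bb is scale degree 1 in Bb minor. The diatonic chord on degree 1 would be Bbm (i), but Bb–D–F–A is the major-seventh chord from Bb major. As a borrowed chord it is labeled Imaj7.

Imaj7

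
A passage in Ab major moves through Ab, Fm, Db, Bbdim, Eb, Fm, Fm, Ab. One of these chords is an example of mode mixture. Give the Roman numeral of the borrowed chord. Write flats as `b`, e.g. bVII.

ii°

Ab major has the diatonic set Ab, Bbm, Cm, Db, Eb, Fm, Gdim. Of the given chords, Ab, Fm, Db and Eb are diatonic. Bbdim (Bb–Db–Fb) doesn't fit — on degree 2 Ab major would have Bbm (ii). Bbdim is the degree-2 chord of Ab minor, so it is the borrowed ii°.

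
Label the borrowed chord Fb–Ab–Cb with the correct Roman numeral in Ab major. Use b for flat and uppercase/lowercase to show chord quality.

The root Fb is the lowered 6th scale degree — diatonically Ab major has F there. Fb–Ab–Cb is a major chord — the form found in Ab minor, not the diatonic vi (Fm). Borrowed into Ab major it is written bVI.

bVI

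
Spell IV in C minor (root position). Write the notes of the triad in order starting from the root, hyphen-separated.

IV is built on scale degree 4, which is F in both C minor and its parallel. In C major the chord on F is F–A–C.

F-A-C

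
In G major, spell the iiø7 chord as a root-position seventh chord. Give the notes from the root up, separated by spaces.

The root, A, is scale degree 2 — the same note in G major and G minor; only the chord quality changes. Building the half-diminished-seventh chord from the parallel minor on A: A–C–Eb–G.

A C Eb G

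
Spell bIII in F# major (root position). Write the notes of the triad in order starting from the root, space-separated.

bIII is built on the lowered scale degree 3. In F# major degree 3 is A#; lowered it becomes A. Stacking thirds in F# minor on A gives A–C#–E.

A C# E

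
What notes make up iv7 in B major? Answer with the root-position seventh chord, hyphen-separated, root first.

E-G-B-D

iv7 is built on scale degree 4, which is E in both B major and its parallel. Building the minor-seventh chord from the parallel minor on E: E–G–B–D.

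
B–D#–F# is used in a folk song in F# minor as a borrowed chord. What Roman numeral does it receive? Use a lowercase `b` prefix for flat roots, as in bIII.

The root B is the diatonic 4th degree of F# minor; the borrowing shows in the chord quality. B–D#–F# is a major chord — the form found in F# major, not the diatonic iv (Bm). Borrowed into F# minor it is written IV.

IV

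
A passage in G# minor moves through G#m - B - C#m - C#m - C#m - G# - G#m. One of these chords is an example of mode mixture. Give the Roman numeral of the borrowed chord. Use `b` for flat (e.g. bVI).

I

G# minor has the diatonic set G#m, A#dim, B, C#m, D#, E, F# (with V from harmonic minor). Of the given chords, G#m, B and C#m are diatonic. But G# (G#–B#–D#) is foreign: the diatonic i on degree 1 is G#m, whereas G# comes from G# major. It is labeled I.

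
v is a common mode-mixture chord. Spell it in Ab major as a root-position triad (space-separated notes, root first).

v is built on scale degree 5, which is Eb in both Ab major and its parallel. Building the minor chord from the parallel minor on Eb: Eb–Gb–Bb.

Eb Gb Bb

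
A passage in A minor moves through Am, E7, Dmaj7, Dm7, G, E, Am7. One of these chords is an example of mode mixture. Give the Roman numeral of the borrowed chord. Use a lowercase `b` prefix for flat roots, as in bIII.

IVmaj7

In A minor (with V from harmonic minor) the diatonic chords are Am, Bdim, C, Dm, E, F, G. Am, E7, Dm7, G, E and Am7 are all diatonic. Dmaj7 (D–F#–A–C#) is not: scale degree 4 in A minor carries Dm (iv). In A major the chord on that degree is Dmaj7, so here it functions as IVmaj7, borrowed from the parallel major.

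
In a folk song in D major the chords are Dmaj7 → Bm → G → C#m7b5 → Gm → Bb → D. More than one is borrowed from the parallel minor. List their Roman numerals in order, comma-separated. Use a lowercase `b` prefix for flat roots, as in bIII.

The diatonic triads in D major are D, Em, F#m, G, A, Bm, C#dim. Of the given chords, Dmaj7, Bm, G, C#m7b5 and D are diatonic. But Gm (G–Bb–D) is foreign: the diatonic IV on degree 4 is G, whereas Gm comes from D minor. It is labeled iv. Bb (Bb–D–F) doesn't fit — on degree 6 D major would have Bm (vi). Bb is the degree-6 chord of D minor, so it is the borrowed bVI.

iv, bVI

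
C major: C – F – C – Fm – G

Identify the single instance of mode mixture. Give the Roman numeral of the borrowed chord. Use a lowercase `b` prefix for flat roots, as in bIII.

iv

The diatonic triads in C major are C, Dm, Em, F, G, Am, Bdim. Of the given chords, C, F and G are diatonic. But Fm (F–Ab–C) is foreign: the diatonic IV on degree 4 is F, whereas Fm comes from C minor. It is labeled iv.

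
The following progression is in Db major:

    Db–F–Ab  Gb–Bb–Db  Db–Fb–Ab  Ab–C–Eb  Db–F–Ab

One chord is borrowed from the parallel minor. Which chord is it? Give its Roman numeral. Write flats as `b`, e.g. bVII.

i

The diatonic triads in Db major are Db, Ebm, Fm, Gb, Ab, Bbm, Cdim. Db–F–Ab = Db, Gb–Bb–Db = Gb and Ab–C–Eb = Ab all belong to that set. Db–Fb–Ab doesn't fit — on degree 1 Db major would have Db (I). Dbm is the degree-1 chord of Db minor, so it is the borrowed i.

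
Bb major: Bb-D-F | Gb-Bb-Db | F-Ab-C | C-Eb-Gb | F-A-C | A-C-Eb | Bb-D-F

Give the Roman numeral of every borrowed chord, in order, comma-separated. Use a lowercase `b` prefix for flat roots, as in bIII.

Bb major has the diatonic set Bb, Cm, Dm, Eb, F, Gm, Adim. Bb–D–F = Bb, F–A–C = F and A–C–Eb = Adim all belong to that set. Gb–Bb–Db doesn't fit — on degree 6 Bb major would have Gm (vi). Gb is the degree-6 chord of Bb minor, so it is the borrowed bVI. F–Ab–C doesn't fit — on degree 5 Bb major would have F (V). Fm is the degree-5 chord of Bb minor, so it is the borrowed v. But C–Eb–Gb is foreign: the diatonic ii on degree 2 is Cm, whereas Cdim comes from Bb minor. It is labeled ii°.

bVI, v, ii°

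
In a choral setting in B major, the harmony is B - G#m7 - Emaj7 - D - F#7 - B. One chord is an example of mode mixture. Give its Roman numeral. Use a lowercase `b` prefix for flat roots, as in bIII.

B major has the diatonic set B, C#m, D#m, E, F#, G#m, A#dim. B, G#m7, Emaj7 and F#7 all belong to that set. D (D–F#–A) is not: scale degree 3 in B major carries D#m (iii). In B minor the chord on that degree is D, so here it functions as bIII, borrowed from the parallel minor.

bIII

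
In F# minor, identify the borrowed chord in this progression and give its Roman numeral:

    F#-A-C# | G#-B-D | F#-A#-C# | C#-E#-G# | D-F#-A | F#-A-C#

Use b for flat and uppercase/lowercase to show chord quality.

The diatonic triads in F# minor (with V from harmonic minor) are F#m, G#dim, A, Bm, C#, D, E. F#–A–C# = F#m, G#–B–D = G#dim, C#–E#–G# = C# and D–F#–A = D all belong to that set. But F#–A#–C# is foreign: the diatonic i on degree 1 is F#m, whereas F# comes from F# major. It is labeled I.

I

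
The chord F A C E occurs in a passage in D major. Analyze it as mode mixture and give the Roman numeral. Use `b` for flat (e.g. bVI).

F is the lowered form of scale degree 3 in D major (the diatonic degree 3 is F#). Diatonically D major has F#m (iii) on that degree; F–A–C–E is instead the major-seventh chord native to D minor, so it takes the label bIIImaj7.

bIIImaj7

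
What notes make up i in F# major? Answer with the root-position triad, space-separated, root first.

F# A C#

i is built on scale degree 1, which is F# in both F# major and its parallel. Stacking thirds in F# minor on F# gives F#–A–C#.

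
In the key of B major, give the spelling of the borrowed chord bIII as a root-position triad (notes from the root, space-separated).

D F# A

bIII is built on the lowered scale degree 3. In B major degree 3 is D#; lowered it becomes D. Building the major chord from the parallel minor on D: D–F#–A.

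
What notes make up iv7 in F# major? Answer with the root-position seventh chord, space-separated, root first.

B D F# A

iv7 is built on scale degree 4, which is B in both F# major and its parallel. In F# minor the chord on B is B–D–F#–A.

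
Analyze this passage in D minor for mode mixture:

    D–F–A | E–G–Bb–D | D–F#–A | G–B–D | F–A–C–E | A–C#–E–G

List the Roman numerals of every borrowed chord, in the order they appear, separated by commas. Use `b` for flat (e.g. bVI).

I, IV

The diatonic triads in D minor (with V from harmonic minor) are Dm, Edim, F, Gm, A, Bb, C. D–F–A = Dm, E–G–Bb–D = Em7b5, F–A–C–E = Fmaj7 and A–C#–E–G = A7 are all diatonic. D–F#–A is not: scale degree 1 in D minor carries Dm (i). In D major the chord on that degree is D, so here it functions as I, borrowed from the parallel major. G–B–D doesn't fit — on degree 4 D minor would have Gm (iv). G is the degree-4 chord of D major, so it is the borrowed IV.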